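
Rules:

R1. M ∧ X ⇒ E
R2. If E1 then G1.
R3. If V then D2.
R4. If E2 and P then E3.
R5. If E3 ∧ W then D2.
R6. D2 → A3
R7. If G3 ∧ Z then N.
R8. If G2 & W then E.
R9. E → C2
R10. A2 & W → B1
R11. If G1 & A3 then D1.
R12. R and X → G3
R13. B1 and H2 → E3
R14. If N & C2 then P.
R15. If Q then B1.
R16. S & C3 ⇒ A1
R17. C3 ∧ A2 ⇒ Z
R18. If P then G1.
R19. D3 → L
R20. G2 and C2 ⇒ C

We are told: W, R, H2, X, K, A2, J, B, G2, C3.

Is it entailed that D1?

Yes

E  (by R8: G2, W)
C2  (by R9: E)
B1  (by R10: A2, W)
G3  (by R12: R, X)
E3  (by R13: B1, H2)
Z  (by R17: C3, A2)
D2  (by R5: E3, W)
A3  (by R6: D2)
N  (by R7: G3, Z)
P  (by R14: N, C2)
G1  (by R18: P)
D1  (by R11: G1, A3)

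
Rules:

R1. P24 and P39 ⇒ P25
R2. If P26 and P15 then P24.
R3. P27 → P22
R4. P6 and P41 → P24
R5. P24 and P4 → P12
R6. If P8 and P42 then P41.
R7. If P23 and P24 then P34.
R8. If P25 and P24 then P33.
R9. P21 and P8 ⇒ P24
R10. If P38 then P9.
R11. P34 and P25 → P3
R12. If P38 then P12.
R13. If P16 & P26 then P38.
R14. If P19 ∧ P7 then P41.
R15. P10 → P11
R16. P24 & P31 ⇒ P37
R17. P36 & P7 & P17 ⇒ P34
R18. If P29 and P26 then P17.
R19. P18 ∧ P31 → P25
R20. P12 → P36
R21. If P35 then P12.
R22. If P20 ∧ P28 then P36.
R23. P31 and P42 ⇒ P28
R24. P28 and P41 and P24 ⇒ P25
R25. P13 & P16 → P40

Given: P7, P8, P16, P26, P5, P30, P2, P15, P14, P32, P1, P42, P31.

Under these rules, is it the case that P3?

No

Forward chaining from the given facts derives: P24, P41, P38, P37, P28, P25, P33, P9, P12, P36.
The only rule concluding P3 is R11, which needs P34; that is never established.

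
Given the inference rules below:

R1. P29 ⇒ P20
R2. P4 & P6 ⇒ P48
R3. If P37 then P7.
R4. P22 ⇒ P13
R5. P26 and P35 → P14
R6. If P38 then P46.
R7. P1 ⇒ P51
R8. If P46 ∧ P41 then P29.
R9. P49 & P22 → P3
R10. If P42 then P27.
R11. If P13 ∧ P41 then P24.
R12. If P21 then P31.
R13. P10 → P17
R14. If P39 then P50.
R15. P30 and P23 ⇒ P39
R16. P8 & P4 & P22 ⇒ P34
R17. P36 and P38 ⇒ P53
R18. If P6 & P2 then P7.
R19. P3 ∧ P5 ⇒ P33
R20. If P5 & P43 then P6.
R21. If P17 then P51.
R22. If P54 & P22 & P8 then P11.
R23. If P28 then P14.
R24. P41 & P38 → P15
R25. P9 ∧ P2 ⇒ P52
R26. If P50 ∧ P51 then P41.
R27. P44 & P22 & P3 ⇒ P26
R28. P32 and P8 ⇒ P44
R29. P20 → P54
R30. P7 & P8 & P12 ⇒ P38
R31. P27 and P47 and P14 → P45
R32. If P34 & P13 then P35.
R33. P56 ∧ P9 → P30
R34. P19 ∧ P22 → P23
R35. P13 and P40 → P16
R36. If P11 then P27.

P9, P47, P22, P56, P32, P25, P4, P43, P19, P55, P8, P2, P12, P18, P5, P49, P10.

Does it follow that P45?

P13  (by R4: P22)
P3  (by R9: P49, P22)
P17  (by R13: P10)
P34  (by R16: P8, P4, P22)
P6  (by R20: P5, P43)
P51  (by R21: P17)
P44  (by R28: P32, P8)
P35  (by R32: P34, P13)
P30  (by R33: P56, P9)
P23  (by R34: P19, P22)
P39  (by R15: P30, P23)
P7  (by R18: P6, P2)
P26  (by R27: P44, P22, P3)
P38  (by R30: P7, P8, P12)
P14  (by R5: P26, P35)
P46  (by R6: P38)
P50  (by R14: P39)
P41  (by R26: P50, P51)
P29  (by R8: P46, P41)
P20  (by R1: P29)
P54  (by R29: P20)
P11  (by R22: P54, P22, P8)
P27  (by R36: P11)
P45  (by R31: P27, P47, P14)

Yes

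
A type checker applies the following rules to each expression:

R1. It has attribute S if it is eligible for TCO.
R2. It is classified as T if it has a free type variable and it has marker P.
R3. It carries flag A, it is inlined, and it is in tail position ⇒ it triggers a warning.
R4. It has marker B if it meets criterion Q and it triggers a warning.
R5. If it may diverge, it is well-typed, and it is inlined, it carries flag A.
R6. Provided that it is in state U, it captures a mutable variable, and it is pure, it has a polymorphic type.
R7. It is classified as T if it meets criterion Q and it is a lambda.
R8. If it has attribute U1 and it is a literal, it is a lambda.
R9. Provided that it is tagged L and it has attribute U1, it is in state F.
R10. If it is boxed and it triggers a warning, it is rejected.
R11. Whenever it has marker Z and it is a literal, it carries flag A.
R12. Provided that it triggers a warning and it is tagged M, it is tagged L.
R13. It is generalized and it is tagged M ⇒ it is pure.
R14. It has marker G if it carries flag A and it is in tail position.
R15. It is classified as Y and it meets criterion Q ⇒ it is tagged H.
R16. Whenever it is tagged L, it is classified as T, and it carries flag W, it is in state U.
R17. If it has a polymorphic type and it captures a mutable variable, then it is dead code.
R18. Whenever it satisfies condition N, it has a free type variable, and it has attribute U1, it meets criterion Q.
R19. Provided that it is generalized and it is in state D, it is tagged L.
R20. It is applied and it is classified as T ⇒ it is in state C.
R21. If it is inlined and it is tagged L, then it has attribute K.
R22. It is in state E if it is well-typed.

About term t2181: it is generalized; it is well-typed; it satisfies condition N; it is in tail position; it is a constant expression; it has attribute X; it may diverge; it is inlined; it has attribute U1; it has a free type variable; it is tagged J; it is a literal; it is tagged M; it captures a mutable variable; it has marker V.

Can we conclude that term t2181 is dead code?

No

Forward chaining from the given facts derives: carries flag A, is a lambda, is pure, has marker G, meets criterion Q, is in state E, triggers a warning, has marker B, is classified as T, is tagged L, has attribute K, is in state F.
The only rule concluding "it is dead code" is R17, which needs "it has a polymorphic type"; that is never established.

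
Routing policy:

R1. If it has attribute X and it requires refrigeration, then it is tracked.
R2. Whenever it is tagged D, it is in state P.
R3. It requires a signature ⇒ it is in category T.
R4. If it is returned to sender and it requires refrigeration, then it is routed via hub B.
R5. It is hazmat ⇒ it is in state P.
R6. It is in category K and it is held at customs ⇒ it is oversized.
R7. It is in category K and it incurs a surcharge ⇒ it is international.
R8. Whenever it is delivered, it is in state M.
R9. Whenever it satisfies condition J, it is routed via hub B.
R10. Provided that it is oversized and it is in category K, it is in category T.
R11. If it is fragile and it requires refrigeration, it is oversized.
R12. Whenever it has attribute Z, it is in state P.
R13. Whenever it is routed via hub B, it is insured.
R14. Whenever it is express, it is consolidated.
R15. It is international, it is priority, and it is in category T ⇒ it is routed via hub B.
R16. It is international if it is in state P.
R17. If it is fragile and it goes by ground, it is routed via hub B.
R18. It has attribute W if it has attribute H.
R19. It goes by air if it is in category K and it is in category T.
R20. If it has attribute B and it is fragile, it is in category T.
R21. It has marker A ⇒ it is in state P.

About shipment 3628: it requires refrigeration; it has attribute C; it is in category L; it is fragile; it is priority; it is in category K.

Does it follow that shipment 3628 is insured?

No

Forward chaining from the given facts derives: is oversized, is in category T, goes by air.
The only rule concluding "it is insured" is R13, which needs "it is routed via hub B"; that is never established.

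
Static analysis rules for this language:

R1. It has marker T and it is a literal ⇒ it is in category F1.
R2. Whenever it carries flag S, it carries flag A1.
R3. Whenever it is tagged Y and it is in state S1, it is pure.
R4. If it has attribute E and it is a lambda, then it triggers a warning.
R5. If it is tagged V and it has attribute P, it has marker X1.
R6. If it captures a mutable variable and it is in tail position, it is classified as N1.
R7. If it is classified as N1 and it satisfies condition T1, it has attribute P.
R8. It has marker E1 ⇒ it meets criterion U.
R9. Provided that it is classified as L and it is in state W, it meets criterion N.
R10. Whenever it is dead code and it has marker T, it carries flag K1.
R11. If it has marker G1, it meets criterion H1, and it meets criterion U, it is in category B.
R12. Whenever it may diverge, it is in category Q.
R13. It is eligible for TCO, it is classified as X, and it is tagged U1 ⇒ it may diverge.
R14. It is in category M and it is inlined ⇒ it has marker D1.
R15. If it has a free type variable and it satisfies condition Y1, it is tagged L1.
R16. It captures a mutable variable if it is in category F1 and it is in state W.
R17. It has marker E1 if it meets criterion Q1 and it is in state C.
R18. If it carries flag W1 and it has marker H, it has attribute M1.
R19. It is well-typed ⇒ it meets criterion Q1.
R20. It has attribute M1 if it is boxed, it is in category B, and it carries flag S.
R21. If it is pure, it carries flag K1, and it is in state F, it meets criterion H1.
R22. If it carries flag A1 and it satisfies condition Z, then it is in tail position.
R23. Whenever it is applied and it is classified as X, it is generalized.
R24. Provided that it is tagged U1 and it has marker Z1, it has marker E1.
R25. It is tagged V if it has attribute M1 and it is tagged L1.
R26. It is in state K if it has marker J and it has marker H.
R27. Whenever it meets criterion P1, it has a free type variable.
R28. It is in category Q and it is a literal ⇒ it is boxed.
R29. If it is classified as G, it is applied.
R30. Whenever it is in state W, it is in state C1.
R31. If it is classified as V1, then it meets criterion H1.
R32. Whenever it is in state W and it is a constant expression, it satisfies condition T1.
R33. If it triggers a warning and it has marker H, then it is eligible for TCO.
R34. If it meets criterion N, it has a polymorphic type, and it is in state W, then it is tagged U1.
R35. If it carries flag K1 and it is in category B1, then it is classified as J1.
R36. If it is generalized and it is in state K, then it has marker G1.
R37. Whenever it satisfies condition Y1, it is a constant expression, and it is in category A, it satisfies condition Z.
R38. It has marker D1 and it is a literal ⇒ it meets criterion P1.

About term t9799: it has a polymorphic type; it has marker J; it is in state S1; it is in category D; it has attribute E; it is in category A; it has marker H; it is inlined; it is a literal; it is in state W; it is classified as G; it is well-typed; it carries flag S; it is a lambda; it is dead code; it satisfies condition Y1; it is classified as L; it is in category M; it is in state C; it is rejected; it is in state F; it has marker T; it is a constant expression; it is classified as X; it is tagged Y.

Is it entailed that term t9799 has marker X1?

By R1 (it has marker T, it is a literal): it is in category F1.
By R2 (it carries flag S): it carries flag A1.
By R3 (it is tagged Y, it is in state S1): it is pure.
By R4 (it has attribute E, it is a lambda): it triggers a warning.
By R9 (it is classified as L, it is in state W): it meets criterion N.
By R10 (it is dead code, it has marker T): it carries flag K1.
By R14 (it is in category M, it is inlined): it has marker D1.
By R16 (it is in category F1, it is in state W): it captures a mutable variable.
By R19 (it is well-typed): it meets criterion Q1.
By R21 (it is pure, it carries flag K1, it is in state F): it meets criterion H1.
By R26 (it has marker J, it has marker H): it is in state K.
By R29 (it is classified as G): it is applied.
By R32 (it is in state W, it is a constant expression): it satisfies condition T1.
By R33 (it triggers a warning, it has marker H): it is eligible for TCO.
By R34 (it meets criterion N, it has a polymorphic type, it is in state W): it is tagged U1.
By R37 (it satisfies condition Y1, it is a constant expression, it is in category A): it satisfies condition Z.
By R38 (it has marker D1, it is a literal): it meets criterion P1.
By R13 (it is eligible for TCO, it is classified as X, it is tagged U1): it may diverge.
By R17 (it meets criterion Q1, it is in state C): it has marker E1.
By R22 (it carries flag A1, it satisfies condition Z): it is in tail position.
By R23 (it is applied, it is classified as X): it is generalized.
By R27 (it meets criterion P1): it has a free type variable.
By R36 (it is generalized, it is in state K): it has marker G1.
By R6 (it captures a mutable variable, it is in tail position): it is classified as N1.
By R7 (it is classified as N1, it satisfies condition T1): it has attribute P.
By R8 (it has marker E1): it meets criterion U.
By R11 (it has marker G1, it meets criterion H1, it meets criterion U): it is in category B.
By R12 (it may diverge): it is in category Q.
By R15 (it has a free type variable, it satisfies condition Y1): it is tagged L1.
By R28 (it is in category Q, it is a literal): it is boxed.
By R20 (it is boxed, it is in category B, it carries flag S): it has attribute M1.
By R25 (it has attribute M1, it is tagged L1): it is tagged V.
By R5 (it is tagged V, it has attribute P): it has marker X1.

Yes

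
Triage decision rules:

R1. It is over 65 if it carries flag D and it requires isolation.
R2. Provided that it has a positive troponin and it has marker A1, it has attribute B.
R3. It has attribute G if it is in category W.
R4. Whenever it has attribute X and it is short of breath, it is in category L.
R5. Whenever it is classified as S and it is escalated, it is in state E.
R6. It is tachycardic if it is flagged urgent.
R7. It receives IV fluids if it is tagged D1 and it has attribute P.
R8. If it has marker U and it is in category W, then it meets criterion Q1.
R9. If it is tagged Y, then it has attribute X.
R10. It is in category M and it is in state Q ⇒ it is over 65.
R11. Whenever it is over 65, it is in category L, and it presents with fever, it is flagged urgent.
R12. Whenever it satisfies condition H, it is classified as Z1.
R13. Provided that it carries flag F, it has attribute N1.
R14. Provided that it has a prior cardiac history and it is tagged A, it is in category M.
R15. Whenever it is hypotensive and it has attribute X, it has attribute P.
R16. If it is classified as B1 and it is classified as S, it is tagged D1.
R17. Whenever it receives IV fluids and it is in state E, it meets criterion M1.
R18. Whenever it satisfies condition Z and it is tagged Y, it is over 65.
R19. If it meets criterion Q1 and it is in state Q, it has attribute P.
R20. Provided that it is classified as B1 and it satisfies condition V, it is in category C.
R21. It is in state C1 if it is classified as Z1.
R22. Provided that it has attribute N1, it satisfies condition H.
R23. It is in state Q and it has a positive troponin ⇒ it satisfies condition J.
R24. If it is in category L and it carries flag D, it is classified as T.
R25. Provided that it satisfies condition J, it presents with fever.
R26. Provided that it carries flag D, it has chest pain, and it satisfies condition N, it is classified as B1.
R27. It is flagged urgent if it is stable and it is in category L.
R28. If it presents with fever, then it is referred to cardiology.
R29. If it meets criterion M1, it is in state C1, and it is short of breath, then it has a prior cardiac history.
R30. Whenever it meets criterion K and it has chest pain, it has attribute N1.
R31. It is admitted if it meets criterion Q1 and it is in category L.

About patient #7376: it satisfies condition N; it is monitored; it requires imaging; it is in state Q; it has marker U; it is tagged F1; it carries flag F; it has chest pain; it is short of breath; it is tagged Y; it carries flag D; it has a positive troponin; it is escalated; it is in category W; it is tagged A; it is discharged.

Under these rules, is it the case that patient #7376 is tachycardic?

No

Forward chaining from the given facts derives: has attribute G, meets criterion Q1, has attribute X, has attribute N1, has attribute P, satisfies condition H, satisfies condition J, presents with fever, is classified as B1, is referred to cardiology, is in category L, is classified as Z1, is in state C1, is classified as T, is admitted.
The only rule concluding "it is tachycardic" is R6, which needs "it is flagged urgent"; that is never established.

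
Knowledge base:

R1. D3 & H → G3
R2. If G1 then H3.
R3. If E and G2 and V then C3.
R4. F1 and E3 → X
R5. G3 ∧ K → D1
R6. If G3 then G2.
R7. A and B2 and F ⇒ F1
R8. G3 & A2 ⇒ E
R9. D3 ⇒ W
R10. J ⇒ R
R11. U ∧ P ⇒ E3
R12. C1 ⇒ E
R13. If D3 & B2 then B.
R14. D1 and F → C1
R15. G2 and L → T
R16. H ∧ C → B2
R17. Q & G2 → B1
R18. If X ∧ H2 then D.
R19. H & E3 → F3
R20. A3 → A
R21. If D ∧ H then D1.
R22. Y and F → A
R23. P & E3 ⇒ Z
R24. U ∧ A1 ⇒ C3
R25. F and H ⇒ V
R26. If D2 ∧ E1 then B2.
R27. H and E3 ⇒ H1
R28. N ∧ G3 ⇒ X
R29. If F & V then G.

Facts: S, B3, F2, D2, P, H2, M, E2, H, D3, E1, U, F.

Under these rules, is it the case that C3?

No

Forward chaining from the given facts derives: G3, G2, W, E3, F3, Z, V, B2, H1, G, B.
Rules concluding C3: R3 needs E; R24 needs A1 — none of these are established.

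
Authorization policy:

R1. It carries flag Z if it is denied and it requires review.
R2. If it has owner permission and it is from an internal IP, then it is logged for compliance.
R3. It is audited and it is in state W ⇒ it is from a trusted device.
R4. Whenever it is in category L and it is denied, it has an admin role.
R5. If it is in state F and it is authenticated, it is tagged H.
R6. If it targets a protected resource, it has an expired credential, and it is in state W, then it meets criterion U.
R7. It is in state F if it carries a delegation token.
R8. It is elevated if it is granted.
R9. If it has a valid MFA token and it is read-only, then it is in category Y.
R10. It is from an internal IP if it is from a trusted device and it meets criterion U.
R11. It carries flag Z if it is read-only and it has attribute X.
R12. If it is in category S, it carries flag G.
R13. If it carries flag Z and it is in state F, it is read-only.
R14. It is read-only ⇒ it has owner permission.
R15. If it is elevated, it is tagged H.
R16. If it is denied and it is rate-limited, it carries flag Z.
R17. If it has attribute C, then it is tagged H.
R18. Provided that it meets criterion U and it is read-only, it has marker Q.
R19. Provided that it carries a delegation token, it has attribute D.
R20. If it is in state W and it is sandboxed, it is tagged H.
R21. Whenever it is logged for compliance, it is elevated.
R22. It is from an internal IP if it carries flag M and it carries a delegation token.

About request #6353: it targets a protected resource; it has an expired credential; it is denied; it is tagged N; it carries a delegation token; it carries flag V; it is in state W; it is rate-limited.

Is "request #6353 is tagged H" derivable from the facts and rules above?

Forward chaining from the given facts derives: meets criterion U, is in state F, carries flag Z, has attribute D, is read-only, has owner permission, has marker Q.
Rules concluding "it is tagged H": R5 needs "it is authenticated"; R15 needs "it is elevated"; R17 needs "it has attribute C"; R20 needs "it is sandboxed" — none of these are established.

No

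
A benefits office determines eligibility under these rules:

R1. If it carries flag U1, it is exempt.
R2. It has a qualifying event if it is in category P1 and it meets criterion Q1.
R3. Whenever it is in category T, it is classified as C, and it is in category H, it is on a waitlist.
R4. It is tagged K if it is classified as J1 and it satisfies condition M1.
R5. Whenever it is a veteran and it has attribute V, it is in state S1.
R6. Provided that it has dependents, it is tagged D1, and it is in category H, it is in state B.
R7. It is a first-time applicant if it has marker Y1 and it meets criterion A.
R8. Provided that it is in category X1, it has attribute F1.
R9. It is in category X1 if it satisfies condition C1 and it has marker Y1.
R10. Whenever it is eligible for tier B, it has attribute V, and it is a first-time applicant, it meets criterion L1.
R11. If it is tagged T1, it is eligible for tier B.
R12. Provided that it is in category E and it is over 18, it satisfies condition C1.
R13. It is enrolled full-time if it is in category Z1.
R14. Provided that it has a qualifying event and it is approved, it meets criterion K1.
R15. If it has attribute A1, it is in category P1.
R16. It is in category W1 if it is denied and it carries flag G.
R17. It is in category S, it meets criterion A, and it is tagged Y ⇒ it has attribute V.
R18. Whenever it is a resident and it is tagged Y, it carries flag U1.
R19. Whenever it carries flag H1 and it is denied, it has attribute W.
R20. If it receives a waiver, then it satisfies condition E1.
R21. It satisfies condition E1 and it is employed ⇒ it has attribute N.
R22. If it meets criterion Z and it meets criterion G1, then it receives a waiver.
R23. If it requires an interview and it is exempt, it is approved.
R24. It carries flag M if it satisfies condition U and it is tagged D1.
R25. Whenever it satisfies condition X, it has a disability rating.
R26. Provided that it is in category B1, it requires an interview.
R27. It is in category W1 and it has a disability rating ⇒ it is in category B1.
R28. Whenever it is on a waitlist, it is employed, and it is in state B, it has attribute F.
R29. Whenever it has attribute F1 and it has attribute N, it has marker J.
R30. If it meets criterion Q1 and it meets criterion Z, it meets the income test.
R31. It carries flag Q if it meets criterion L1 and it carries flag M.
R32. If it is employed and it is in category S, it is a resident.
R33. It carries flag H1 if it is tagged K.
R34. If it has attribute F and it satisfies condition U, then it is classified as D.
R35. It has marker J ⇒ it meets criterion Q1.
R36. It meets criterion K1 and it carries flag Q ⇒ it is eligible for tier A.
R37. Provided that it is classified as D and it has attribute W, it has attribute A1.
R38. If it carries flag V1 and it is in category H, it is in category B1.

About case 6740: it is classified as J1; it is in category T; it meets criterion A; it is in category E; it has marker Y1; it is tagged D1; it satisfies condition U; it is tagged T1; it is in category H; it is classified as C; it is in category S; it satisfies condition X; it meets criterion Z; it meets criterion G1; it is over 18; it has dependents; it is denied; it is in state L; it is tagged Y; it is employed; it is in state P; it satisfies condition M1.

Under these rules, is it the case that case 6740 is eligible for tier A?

Forward chaining from the given facts derives: is on a waitlist, is tagged K, is in state B, is a first-time applicant, is eligible for tier B, satisfies condition C1, has attribute V, receives a waiver, carries flag M, has a disability rating, has attribute F, is a resident, carries flag H1, is classified as D, is in category X1, meets criterion L1, carries flag U1, has attribute W, satisfies condition E1, has attribute N, carries flag Q, has attribute A1, is exempt, has attribute F1, is in category P1, has marker J, meets criterion Q1, has a qualifying event, meets the income test.
The only rule concluding "it is eligible for tier A" is R36, which needs "it meets criterion K1"; that is never established.

No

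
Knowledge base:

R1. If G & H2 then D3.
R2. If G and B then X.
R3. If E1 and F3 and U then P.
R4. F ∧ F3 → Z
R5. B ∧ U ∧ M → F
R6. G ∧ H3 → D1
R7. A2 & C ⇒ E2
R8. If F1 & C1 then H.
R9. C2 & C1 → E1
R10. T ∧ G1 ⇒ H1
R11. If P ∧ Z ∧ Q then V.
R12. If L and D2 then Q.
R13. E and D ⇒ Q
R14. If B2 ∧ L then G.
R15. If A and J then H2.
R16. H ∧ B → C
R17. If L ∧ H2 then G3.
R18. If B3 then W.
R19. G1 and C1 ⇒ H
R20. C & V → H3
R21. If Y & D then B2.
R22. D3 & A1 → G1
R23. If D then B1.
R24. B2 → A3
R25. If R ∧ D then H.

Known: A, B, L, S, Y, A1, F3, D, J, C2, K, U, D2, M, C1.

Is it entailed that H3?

Yes

F  (by R5: B, U, M)
E1  (by R9: C2, C1)
Q  (by R12: L, D2)
H2  (by R15: A, J)
B2  (by R21: Y, D)
P  (by R3: E1, F3, U)
Z  (by R4: F, F3)
V  (by R11: P, Z, Q)
G  (by R14: B2, L)
D3  (by R1: G, H2)
G1  (by R22: D3, A1)
H  (by R19: G1, C1)
C  (by R16: H, B)
H3  (by R20: C, V)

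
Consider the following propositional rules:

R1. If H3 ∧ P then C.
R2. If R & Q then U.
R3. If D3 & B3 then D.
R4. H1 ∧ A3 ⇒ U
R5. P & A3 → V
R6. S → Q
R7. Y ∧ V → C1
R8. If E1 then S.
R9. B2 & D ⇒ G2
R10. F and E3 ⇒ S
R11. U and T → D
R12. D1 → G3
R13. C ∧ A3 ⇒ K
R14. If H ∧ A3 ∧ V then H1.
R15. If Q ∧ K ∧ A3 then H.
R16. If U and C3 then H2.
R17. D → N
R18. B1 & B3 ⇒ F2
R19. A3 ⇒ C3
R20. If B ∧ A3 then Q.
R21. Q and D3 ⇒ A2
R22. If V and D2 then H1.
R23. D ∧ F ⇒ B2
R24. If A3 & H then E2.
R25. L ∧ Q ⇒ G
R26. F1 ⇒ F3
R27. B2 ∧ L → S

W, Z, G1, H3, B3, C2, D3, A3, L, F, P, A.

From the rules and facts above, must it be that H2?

C  (by R1: H3, P)
D  (by R3: D3, B3)
V  (by R5: P, A3)
K  (by R13: C, A3)
C3  (by R19: A3)
B2  (by R23: D, F)
S  (by R27: B2, L)
Q  (by R6: S)
H  (by R15: Q, K, A3)
H1  (by R14: H, A3, V)
U  (by R4: H1, A3)
H2  (by R16: U, C3)

Yes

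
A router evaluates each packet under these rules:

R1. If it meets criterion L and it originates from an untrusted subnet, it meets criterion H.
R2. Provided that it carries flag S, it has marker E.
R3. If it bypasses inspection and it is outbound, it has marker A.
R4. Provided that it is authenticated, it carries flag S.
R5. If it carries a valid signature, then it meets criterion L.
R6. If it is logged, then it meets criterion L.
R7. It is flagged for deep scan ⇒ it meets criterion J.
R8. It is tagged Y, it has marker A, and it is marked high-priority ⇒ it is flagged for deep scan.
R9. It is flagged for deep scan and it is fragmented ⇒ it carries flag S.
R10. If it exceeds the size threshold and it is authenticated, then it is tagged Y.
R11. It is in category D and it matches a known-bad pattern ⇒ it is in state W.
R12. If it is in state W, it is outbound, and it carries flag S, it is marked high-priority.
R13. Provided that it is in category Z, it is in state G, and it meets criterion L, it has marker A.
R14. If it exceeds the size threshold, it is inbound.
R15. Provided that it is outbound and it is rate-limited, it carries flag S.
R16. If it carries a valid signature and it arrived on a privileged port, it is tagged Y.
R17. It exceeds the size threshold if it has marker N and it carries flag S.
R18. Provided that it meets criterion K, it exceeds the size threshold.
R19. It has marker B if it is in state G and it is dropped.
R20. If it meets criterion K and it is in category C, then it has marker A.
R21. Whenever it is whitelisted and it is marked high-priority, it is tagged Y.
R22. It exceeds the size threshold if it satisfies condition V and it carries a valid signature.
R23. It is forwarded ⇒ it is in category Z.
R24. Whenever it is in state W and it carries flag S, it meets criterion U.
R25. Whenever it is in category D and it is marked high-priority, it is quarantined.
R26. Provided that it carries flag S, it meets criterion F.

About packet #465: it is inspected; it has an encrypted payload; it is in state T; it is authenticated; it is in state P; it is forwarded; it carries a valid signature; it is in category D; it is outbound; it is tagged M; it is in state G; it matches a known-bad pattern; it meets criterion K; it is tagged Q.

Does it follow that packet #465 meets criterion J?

Yes

By R4 (it is authenticated): it carries flag S.
By R5 (it carries a valid signature): it meets criterion L.
By R11 (it is in category D, it matches a known-bad pattern): it is in state W.
By R12 (it is in state W, it is outbound, it carries flag S): it is marked high-priority.
By R18 (it meets criterion K): it exceeds the size threshold.
By R23 (it is forwarded): it is in category Z.
By R10 (it exceeds the size threshold, it is authenticated): it is tagged Y.
By R13 (it is in category Z, it is in state G, it meets criterion L): it has marker A.
By R8 (it is tagged Y, it has marker A, it is marked high-priority): it is flagged for deep scan.
By R7 (it is flagged for deep scan): it meets criterion J.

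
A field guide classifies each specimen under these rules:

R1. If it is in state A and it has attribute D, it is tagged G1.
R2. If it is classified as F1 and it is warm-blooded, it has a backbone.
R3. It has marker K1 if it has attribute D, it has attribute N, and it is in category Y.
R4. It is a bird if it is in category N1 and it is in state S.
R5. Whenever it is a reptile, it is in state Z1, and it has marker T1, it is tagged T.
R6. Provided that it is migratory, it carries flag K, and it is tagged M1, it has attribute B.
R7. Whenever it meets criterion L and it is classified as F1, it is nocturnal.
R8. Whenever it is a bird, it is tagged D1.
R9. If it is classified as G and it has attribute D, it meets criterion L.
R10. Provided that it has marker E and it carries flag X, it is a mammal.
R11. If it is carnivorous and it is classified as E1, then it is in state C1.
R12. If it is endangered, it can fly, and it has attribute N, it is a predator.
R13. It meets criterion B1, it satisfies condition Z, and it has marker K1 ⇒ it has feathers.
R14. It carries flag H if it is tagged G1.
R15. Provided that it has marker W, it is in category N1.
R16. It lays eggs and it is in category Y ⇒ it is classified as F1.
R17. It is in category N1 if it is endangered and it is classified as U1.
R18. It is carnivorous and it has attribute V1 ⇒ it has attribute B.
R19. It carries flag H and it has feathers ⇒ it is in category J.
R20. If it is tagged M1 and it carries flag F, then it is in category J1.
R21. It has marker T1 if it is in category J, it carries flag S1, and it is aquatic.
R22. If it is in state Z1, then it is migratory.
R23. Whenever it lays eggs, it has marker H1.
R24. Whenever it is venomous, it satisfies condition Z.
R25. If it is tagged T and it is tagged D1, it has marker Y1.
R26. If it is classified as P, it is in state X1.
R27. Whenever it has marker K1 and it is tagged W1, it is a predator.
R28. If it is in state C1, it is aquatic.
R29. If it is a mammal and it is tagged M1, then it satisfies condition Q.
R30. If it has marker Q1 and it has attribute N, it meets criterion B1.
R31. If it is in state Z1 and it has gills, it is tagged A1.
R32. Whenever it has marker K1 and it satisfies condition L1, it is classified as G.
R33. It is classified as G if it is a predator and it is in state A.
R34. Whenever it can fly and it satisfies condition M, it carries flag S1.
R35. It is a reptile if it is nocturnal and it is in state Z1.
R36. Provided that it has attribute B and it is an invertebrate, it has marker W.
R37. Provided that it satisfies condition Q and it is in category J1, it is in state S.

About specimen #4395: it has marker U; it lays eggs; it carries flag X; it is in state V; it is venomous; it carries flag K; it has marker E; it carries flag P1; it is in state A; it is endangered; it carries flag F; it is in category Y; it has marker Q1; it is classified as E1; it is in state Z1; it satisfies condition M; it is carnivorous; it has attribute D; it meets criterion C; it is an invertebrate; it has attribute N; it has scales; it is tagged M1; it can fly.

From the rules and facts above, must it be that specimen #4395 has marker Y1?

By R1 (it is in state A, it has attribute D): it is tagged G1.
By R3 (it has attribute D, it has attribute N, it is in category Y): it has marker K1.
By R10 (it has marker E, it carries flag X): it is a mammal.
By R11 (it is carnivorous, it is classified as E1): it is in state C1.
By R12 (it is endangered, it can fly, it has attribute N): it is a predator.
By R14 (it is tagged G1): it carries flag H.
By R16 (it lays eggs, it is in category Y): it is classified as F1.
By R20 (it is tagged M1, it carries flag F): it is in category J1.
By R22 (it is in state Z1): it is migratory.
By R24 (it is venomous): it satisfies condition Z.
By R28 (it is in state C1): it is aquatic.
By R29 (it is a mammal, it is tagged M1): it satisfies condition Q.
By R30 (it has marker Q1, it has attribute N): it meets criterion B1.
By R33 (it is a predator, it is in state A): it is classified as G.
By R34 (it can fly, it satisfies condition M): it carries flag S1.
By R37 (it satisfies condition Q, it is in category J1): it is in state S.
By R6 (it is migratory, it carries flag K, it is tagged M1): it has attribute B.
By R9 (it is classified as G, it has attribute D): it meets criterion L.
By R13 (it meets criterion B1, it satisfies condition Z, it has marker K1): it has feathers.
By R19 (it carries flag H, it has feathers): it is in category J.
By R21 (it is in category J, it carries flag S1, it is aquatic): it has marker T1.
By R36 (it has attribute B, it is an invertebrate): it has marker W.
By R7 (it meets criterion L, it is classified as F1): it is nocturnal.
By R15 (it has marker W): it is in category N1.
By R35 (it is nocturnal, it is in state Z1): it is a reptile.
By R4 (it is in category N1, it is in state S): it is a bird.
By R5 (it is a reptile, it is in state Z1, it has marker T1): it is tagged T.
By R8 (it is a bird): it is tagged D1.
By R25 (it is tagged T, it is tagged D1): it has marker Y1.

Yes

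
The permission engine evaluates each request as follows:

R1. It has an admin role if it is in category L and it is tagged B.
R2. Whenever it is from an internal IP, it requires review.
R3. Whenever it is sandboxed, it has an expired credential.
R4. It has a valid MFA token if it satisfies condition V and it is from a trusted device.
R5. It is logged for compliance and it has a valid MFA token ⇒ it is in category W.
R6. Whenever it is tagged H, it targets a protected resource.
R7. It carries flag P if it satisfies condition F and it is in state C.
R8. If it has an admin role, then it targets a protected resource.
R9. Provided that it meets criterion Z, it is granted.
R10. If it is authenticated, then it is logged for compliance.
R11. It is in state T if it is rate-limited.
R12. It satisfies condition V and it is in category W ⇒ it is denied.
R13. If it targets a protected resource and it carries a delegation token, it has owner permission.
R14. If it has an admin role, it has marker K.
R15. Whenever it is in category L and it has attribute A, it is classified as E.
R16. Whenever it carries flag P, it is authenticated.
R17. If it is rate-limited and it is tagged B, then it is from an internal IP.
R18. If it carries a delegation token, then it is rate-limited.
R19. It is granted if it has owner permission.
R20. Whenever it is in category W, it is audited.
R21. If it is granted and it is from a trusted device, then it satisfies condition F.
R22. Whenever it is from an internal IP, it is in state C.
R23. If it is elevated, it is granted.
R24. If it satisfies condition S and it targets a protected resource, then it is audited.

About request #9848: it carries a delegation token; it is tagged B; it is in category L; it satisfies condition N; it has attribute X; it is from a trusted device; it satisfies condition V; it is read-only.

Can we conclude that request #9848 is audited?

Yes

By R1 (it is in category L, it is tagged B): it has an admin role.
By R4 (it satisfies condition V, it is from a trusted device): it has a valid MFA token.
By R8 (it has an admin role): it targets a protected resource.
By R13 (it targets a protected resource, it carries a delegation token): it has owner permission.
By R18 (it carries a delegation token): it is rate-limited.
By R19 (it has owner permission): it is granted.
By R21 (it is granted, it is from a trusted device): it satisfies condition F.
By R17 (it is rate-limited, it is tagged B): it is from an internal IP.
By R22 (it is from an internal IP): it is in state C.
By R7 (it satisfies condition F, it is in state C): it carries flag P.
By R16 (it carries flag P): it is authenticated.
By R10 (it is authenticated): it is logged for compliance.
By R5 (it is logged for compliance, it has a valid MFA token): it is in category W.
By R20 (it is in category W): it is audited.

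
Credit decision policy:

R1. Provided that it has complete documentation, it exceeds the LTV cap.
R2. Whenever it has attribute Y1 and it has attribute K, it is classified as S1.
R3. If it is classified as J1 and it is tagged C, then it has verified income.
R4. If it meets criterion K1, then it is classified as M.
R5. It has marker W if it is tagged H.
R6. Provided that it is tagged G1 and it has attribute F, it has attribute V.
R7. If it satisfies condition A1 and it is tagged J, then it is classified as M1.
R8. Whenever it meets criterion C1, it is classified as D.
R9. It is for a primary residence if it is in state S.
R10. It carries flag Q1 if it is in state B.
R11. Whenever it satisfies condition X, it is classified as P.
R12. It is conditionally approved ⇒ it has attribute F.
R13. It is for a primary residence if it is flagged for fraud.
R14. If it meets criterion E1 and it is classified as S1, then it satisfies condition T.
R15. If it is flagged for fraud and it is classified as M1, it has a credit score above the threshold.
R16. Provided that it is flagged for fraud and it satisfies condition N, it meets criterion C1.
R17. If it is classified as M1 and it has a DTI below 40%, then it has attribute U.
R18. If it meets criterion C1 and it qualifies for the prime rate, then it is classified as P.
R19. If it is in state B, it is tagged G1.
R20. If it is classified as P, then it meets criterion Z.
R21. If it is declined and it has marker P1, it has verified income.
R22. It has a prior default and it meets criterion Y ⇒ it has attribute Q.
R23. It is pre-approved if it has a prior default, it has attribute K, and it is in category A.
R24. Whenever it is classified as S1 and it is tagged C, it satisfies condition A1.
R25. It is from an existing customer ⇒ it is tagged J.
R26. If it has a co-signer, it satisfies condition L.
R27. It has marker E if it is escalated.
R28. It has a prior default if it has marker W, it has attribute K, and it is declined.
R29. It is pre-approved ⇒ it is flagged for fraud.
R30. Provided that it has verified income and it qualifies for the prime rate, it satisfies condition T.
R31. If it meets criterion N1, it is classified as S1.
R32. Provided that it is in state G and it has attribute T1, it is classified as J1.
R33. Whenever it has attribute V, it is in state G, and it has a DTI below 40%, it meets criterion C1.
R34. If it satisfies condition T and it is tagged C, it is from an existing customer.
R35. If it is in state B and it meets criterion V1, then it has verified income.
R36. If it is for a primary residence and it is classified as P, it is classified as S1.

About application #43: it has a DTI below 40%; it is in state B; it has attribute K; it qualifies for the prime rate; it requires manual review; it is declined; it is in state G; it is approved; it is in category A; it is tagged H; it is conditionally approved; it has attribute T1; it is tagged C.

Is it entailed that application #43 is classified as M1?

Yes

By R5 (it is tagged H): it has marker W.
By R12 (it is conditionally approved): it has attribute F.
By R19 (it is in state B): it is tagged G1.
By R28 (it has marker W, it has attribute K, it is declined): it has a prior default.
By R32 (it is in state G, it has attribute T1): it is classified as J1.
By R3 (it is classified as J1, it is tagged C): it has verified income.
By R6 (it is tagged G1, it has attribute F): it has attribute V.
By R23 (it has a prior default, it has attribute K, it is in category A): it is pre-approved.
By R29 (it is pre-approved): it is flagged for fraud.
By R30 (it has verified income, it qualifies for the prime rate): it satisfies condition T.
By R33 (it has attribute V, it is in state G, it has a DTI below 40%): it meets criterion C1.
By R34 (it satisfies condition T, it is tagged C): it is from an existing customer.
By R13 (it is flagged for fraud): it is for a primary residence.
By R18 (it meets criterion C1, it qualifies for the prime rate): it is classified as P.
By R25 (it is from an existing customer): it is tagged J.
By R36 (it is for a primary residence, it is classified as P): it is classified as S1.
By R24 (it is classified as S1, it is tagged C): it satisfies condition A1.
By R7 (it satisfies condition A1, it is tagged J): it is classified as M1.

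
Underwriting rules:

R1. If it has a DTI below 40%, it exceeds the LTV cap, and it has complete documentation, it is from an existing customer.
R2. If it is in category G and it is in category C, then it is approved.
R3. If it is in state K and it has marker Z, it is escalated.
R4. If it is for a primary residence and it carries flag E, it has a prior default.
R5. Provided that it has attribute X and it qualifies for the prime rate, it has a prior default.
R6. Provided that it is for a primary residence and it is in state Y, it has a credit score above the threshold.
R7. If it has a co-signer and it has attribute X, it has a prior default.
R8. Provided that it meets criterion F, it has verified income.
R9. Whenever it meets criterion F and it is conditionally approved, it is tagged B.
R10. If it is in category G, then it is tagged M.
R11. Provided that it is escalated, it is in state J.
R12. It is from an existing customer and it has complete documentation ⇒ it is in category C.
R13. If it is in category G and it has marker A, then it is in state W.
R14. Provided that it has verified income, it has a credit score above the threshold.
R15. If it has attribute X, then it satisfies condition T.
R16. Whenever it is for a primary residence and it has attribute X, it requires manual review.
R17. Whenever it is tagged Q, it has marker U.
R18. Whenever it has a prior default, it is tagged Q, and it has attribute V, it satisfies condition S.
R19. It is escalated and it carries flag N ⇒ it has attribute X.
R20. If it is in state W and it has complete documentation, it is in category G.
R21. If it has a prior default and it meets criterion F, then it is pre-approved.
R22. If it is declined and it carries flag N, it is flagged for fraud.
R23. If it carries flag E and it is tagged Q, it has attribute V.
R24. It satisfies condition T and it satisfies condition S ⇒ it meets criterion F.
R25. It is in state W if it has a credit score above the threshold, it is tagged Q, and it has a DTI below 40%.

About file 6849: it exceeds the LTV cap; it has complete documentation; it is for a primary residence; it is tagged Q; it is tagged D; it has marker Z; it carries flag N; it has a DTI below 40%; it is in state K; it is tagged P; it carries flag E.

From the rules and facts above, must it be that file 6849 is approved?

Yes

By R1 (it has a DTI below 40%, it exceeds the LTV cap, it has complete documentation): it is from an existing customer.
By R3 (it is in state K, it has marker Z): it is escalated.
By R4 (it is for a primary residence, it carries flag E): it has a prior default.
By R12 (it is from an existing customer, it has complete documentation): it is in category C.
By R19 (it is escalated, it carries flag N): it has attribute X.
By R23 (it carries flag E, it is tagged Q): it has attribute V.
By R15 (it has attribute X): it satisfies condition T.
By R18 (it has a prior default, it is tagged Q, it has attribute V): it satisfies condition S.
By R24 (it satisfies condition T, it satisfies condition S): it meets criterion F.
By R8 (it meets criterion F): it has verified income.
By R14 (it has verified income): it has a credit score above the threshold.
By R25 (it has a credit score above the threshold, it is tagged Q, it has a DTI below 40%): it is in state W.
By R20 (it is in state W, it has complete documentation): it is in category G.
By R2 (it is in category G, it is in category C): it is approved.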